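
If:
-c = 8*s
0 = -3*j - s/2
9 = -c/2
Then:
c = -18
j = -3/8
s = 9/4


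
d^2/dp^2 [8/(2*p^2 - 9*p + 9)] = 16*(-4*p^2 + 18*p + (4*p - 9)^2 - 18)/(2*p^2 - 9*p + 9)^3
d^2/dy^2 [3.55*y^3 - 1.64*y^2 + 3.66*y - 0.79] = 21.3*y - 3.28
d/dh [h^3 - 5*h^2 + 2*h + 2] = 3*h^2 - 10*h + 2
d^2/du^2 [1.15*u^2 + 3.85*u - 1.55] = 2.30000000000000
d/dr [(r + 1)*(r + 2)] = 2*r + 3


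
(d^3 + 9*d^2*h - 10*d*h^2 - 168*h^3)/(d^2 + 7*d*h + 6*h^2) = (d^2 + 3*d*h - 28*h^2)/(d + h)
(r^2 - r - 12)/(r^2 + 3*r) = (r - 4)/r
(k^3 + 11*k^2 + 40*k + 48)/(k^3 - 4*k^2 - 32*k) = (k^2 + 7*k + 12)/(k*(k - 8))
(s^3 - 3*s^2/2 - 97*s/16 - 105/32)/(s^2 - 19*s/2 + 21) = (s^2 + 2*s + 15/16)/(s - 6)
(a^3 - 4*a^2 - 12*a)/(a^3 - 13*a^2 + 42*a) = (a + 2)/(a - 7)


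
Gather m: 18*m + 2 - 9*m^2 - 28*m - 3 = -9*m^2 - 10*m - 1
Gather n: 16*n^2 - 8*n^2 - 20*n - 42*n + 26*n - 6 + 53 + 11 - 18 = 8*n^2 - 36*n + 40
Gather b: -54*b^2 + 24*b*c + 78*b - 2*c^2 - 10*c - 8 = -54*b^2 + b*(24*c + 78) - 2*c^2 - 10*c - 8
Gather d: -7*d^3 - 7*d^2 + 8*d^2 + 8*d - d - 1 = -7*d^3 + d^2 + 7*d - 1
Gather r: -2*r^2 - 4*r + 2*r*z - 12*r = -2*r^2 + r*(2*z - 16)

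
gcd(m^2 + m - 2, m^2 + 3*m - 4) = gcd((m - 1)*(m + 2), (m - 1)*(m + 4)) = m - 1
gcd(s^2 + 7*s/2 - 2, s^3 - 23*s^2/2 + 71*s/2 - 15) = s - 1/2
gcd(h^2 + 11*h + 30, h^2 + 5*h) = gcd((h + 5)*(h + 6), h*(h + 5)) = h + 5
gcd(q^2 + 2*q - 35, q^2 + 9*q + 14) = q + 7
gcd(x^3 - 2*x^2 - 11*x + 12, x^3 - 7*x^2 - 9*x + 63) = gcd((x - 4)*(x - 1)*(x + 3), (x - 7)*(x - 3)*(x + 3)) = x + 3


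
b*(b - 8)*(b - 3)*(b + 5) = b^4 - 6*b^3 - 31*b^2 + 120*b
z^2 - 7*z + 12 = (z - 4)*(z - 3)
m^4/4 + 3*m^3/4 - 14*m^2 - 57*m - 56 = (m/2 + 1)^2*(m - 8)*(m + 7)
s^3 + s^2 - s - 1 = (s - 1)*(s + 1)^2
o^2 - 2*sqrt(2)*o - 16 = (o - 4*sqrt(2))*(o + 2*sqrt(2))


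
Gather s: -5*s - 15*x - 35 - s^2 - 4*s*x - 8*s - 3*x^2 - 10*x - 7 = -s^2 + s*(-4*x - 13) - 3*x^2 - 25*x - 42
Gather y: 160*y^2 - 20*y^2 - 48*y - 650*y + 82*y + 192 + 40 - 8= 140*y^2 - 616*y + 224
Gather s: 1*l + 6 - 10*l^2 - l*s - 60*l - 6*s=-10*l^2 - 59*l + s*(-l - 6) + 6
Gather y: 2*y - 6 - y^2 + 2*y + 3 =-y^2 + 4*y - 3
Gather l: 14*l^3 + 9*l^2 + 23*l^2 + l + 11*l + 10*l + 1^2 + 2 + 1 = 14*l^3 + 32*l^2 + 22*l + 4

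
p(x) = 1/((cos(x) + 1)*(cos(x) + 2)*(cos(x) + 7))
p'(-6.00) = 0.01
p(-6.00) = 0.02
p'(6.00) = -0.00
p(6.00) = 0.02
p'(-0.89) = -0.03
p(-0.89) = 0.03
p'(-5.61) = 0.02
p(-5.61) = 0.03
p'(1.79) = 0.20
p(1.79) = 0.11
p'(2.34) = 1.21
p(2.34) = 0.40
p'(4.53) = -0.19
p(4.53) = 0.10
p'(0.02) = 0.00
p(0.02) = 0.02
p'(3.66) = -4.71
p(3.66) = 1.10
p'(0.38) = 0.01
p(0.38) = 0.02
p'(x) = sin(x)/((cos(x) + 1)*(cos(x) + 2)*(cos(x) + 7)^2) + sin(x)/((cos(x) + 1)*(cos(x) + 2)^2*(cos(x) + 7)) + sin(x)/((cos(x) + 1)^2*(cos(x) + 2)*(cos(x) + 7))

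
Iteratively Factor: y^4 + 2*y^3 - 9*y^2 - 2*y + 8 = (y - 1)*(y^3 + 3*y^2 - 6*y - 8) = (y - 1)*(y + 4)*(y^2 - y - 2) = (y - 2)*(y - 1)*(y + 4)*(y + 1)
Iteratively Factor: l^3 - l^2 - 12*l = (l)*(l^2 - l - 12) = l*(l - 4)*(l + 3)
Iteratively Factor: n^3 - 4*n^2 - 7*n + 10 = (n - 1)*(n^2 - 3*n - 10) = (n - 1)*(n + 2)*(n - 5)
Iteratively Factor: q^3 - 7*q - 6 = (q + 2)*(q^2 - 2*q - 3) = (q - 3)*(q + 2)*(q + 1)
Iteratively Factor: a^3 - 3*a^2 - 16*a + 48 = (a + 4)*(a^2 - 7*a + 12) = (a - 3)*(a + 4)*(a - 4)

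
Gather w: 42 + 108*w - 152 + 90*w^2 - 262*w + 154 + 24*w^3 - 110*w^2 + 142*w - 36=24*w^3 - 20*w^2 - 12*w + 8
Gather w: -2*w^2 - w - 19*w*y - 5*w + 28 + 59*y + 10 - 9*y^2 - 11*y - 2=-2*w^2 + w*(-19*y - 6) - 9*y^2 + 48*y + 36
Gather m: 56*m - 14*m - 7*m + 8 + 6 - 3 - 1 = 35*m + 10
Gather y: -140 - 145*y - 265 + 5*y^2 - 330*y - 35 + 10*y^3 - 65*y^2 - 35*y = 10*y^3 - 60*y^2 - 510*y - 440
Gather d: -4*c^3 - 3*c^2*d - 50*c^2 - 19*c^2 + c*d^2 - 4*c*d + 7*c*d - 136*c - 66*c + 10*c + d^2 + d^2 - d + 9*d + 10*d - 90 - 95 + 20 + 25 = -4*c^3 - 69*c^2 - 192*c + d^2*(c + 2) + d*(-3*c^2 + 3*c + 18) - 140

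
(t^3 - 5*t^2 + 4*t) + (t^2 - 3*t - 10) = t^3 - 4*t^2 + t - 10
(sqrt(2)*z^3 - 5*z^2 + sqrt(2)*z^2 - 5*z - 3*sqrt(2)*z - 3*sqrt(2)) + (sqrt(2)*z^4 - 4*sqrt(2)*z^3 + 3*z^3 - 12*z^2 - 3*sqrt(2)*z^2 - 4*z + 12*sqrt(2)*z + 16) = sqrt(2)*z^4 - 3*sqrt(2)*z^3 + 3*z^3 - 17*z^2 - 2*sqrt(2)*z^2 - 9*z + 9*sqrt(2)*z - 3*sqrt(2) + 16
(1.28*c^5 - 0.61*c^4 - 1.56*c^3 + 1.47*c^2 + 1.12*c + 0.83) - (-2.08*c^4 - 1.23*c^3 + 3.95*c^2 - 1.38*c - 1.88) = 1.28*c^5 + 1.47*c^4 - 0.33*c^3 - 2.48*c^2 + 2.5*c + 2.71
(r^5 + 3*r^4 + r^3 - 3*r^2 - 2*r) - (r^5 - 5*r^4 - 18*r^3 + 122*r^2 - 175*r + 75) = 8*r^4 + 19*r^3 - 125*r^2 + 173*r - 75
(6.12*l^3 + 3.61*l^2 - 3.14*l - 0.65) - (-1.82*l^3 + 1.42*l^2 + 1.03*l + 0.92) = 7.94*l^3 + 2.19*l^2 - 4.17*l - 1.57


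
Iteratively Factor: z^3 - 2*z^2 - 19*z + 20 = (z - 5)*(z^2 + 3*z - 4) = (z - 5)*(z + 4)*(z - 1)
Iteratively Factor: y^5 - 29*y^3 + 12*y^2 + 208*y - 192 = (y + 4)*(y^4 - 4*y^3 - 13*y^2 + 64*y - 48) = (y - 4)*(y + 4)*(y^3 - 13*y + 12) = (y - 4)*(y - 3)*(y + 4)*(y^2 + 3*y - 4) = (y - 4)*(y - 3)*(y + 4)^2*(y - 1)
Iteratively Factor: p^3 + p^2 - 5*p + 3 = (p + 3)*(p^2 - 2*p + 1) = (p - 1)*(p + 3)*(p - 1)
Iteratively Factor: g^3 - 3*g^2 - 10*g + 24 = (g - 2)*(g^2 - g - 12) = (g - 4)*(g - 2)*(g + 3)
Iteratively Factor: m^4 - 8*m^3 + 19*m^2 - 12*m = (m - 4)*(m^3 - 4*m^2 + 3*m) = m*(m - 4)*(m^2 - 4*m + 3) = m*(m - 4)*(m - 3)*(m - 1)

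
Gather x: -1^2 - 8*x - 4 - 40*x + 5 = -48*x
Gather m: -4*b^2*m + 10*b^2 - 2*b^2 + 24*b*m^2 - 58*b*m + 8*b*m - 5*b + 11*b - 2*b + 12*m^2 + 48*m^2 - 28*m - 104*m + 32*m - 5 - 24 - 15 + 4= 8*b^2 + 4*b + m^2*(24*b + 60) + m*(-4*b^2 - 50*b - 100) - 40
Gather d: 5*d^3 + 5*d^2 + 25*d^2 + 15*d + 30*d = 5*d^3 + 30*d^2 + 45*d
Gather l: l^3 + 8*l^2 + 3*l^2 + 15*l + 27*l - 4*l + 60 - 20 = l^3 + 11*l^2 + 38*l + 40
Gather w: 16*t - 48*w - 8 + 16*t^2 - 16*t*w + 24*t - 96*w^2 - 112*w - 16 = 16*t^2 + 40*t - 96*w^2 + w*(-16*t - 160) - 24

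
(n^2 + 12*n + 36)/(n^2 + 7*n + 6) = (n + 6)/(n + 1)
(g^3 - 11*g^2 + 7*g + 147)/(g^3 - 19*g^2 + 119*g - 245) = (g + 3)/(g - 5)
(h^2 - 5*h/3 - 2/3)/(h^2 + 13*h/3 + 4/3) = (h - 2)/(h + 4)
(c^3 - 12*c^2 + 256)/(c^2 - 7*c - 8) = (c^2 - 4*c - 32)/(c + 1)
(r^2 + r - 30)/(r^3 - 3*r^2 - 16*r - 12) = (-r^2 - r + 30)/(-r^3 + 3*r^2 + 16*r + 12)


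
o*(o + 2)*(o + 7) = o^3 + 9*o^2 + 14*o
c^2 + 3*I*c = c*(c + 3*I)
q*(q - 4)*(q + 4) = q^3 - 16*q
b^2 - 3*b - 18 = (b - 6)*(b + 3)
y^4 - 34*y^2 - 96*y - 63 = (y - 7)*(y + 1)*(y + 3)^2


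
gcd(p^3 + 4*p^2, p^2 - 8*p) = p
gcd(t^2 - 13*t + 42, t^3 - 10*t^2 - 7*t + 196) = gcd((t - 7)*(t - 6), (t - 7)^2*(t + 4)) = t - 7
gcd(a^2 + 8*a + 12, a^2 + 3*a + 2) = a + 2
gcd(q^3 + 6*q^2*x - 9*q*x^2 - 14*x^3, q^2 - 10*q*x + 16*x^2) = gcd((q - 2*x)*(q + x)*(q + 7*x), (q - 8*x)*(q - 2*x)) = -q + 2*x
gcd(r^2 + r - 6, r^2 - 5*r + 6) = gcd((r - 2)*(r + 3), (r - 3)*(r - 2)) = r - 2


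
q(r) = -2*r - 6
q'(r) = -2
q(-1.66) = -2.68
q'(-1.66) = -2.00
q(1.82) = -9.64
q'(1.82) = -2.00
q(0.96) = -7.92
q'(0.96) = -2.00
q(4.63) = -15.26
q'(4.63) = -2.00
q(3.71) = -13.42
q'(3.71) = -2.00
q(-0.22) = -5.56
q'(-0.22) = -2.00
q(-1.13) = -3.74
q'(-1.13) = -2.00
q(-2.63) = -0.74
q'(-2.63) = -2.00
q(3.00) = -12.00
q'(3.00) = -2.00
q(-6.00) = 6.00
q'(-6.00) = -2.00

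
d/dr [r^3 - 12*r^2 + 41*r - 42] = 3*r^2 - 24*r + 41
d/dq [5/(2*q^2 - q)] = 5*(1 - 4*q)/(q^2*(2*q - 1)^2)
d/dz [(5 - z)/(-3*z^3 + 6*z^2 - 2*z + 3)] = (3*z^3 - 6*z^2 + 2*z - (z - 5)*(9*z^2 - 12*z + 2) - 3)/(3*z^3 - 6*z^2 + 2*z - 3)^2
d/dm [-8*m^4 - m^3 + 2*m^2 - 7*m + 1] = -32*m^3 - 3*m^2 + 4*m - 7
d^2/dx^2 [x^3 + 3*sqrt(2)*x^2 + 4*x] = 6*x + 6*sqrt(2)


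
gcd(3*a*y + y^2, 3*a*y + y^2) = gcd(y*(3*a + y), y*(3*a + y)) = 3*a*y + y^2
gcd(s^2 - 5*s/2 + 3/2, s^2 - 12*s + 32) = 1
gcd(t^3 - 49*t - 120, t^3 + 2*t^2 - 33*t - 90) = t^2 + 8*t + 15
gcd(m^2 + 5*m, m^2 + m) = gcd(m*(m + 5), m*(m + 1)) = m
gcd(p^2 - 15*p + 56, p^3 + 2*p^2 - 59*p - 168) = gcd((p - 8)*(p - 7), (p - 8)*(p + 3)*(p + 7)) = p - 8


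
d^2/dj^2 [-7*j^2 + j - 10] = -14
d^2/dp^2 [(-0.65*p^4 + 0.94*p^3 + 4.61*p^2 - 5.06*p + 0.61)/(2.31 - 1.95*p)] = (14.82975*p^4 - 53.9955*p^3 + 67.02696*p^2 - 30.095604*p - 8.25235200000001)/(7.414875*p^3 - 26.351325*p^2 + 31.216185*p - 12.326391)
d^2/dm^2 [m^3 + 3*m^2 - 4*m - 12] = 6*m + 6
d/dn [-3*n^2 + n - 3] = 1 - 6*n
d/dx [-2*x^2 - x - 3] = -4*x - 1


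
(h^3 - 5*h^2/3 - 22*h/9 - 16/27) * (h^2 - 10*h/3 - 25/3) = h^5 - 5*h^4 - 47*h^3/9 + 193*h^2/9 + 1810*h/81 + 400/81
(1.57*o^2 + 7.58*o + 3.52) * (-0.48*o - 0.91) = -0.7536*o^3 - 5.0671*o^2 - 8.5874*o - 3.2032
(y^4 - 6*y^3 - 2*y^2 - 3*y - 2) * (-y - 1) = -y^5 + 5*y^4 + 8*y^3 + 5*y^2 + 5*y + 2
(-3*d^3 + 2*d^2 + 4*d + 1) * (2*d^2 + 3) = -6*d^5 + 4*d^4 - d^3 + 8*d^2 + 12*d + 3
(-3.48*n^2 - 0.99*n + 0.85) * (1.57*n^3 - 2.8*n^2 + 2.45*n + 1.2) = -5.4636*n^5 + 8.1897*n^4 - 4.4195*n^3 - 8.9815*n^2 + 0.8945*n + 1.02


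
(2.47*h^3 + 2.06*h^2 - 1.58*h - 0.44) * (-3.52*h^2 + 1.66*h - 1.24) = -8.6944*h^5 - 3.151*h^4 + 5.9184*h^3 - 3.6284*h^2 + 1.2288*h + 0.5456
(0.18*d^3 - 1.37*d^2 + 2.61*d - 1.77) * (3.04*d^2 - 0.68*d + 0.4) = 0.5472*d^5 - 4.2872*d^4 + 8.938*d^3 - 7.7036*d^2 + 2.2476*d - 0.708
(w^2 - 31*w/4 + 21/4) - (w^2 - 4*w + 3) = 9/4 - 15*w/4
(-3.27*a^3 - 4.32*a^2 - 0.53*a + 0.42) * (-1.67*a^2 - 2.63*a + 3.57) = 5.4609*a^5 + 15.8145*a^4 + 0.572800000000001*a^3 - 14.7299*a^2 - 2.9967*a + 1.4994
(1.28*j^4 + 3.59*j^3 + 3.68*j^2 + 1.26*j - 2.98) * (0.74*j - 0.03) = 0.9472*j^5 + 2.6182*j^4 + 2.6155*j^3 + 0.822*j^2 - 2.243*j + 0.0894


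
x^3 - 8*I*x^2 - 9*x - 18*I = (x - 6*I)*(x - 3*I)*(x + I)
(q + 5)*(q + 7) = q^2 + 12*q + 35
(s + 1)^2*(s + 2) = s^3 + 4*s^2 + 5*s + 2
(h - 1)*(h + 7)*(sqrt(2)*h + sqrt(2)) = sqrt(2)*h^3 + 7*sqrt(2)*h^2 - sqrt(2)*h - 7*sqrt(2)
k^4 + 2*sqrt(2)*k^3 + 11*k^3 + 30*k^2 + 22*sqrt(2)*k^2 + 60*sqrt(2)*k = k*(k + 5)*(k + 6)*(k + 2*sqrt(2))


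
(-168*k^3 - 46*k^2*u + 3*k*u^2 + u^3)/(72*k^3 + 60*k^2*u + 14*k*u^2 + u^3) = (-28*k^2 - 3*k*u + u^2)/(12*k^2 + 8*k*u + u^2)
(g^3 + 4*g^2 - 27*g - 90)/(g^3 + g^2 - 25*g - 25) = (g^2 + 9*g + 18)/(g^2 + 6*g + 5)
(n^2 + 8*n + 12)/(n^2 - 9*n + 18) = (n^2 + 8*n + 12)/(n^2 - 9*n + 18)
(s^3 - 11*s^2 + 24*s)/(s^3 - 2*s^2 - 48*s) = (s - 3)/(s + 6)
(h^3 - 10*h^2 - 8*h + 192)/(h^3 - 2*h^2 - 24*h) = (h - 8)/h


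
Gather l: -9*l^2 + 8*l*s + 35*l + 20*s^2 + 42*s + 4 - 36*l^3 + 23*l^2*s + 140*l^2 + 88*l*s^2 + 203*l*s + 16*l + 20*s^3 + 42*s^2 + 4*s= -36*l^3 + l^2*(23*s + 131) + l*(88*s^2 + 211*s + 51) + 20*s^3 + 62*s^2 + 46*s + 4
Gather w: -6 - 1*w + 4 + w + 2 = 0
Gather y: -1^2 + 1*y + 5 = y + 4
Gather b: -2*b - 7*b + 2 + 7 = 9 - 9*b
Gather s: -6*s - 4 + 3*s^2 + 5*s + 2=3*s^2 - s - 2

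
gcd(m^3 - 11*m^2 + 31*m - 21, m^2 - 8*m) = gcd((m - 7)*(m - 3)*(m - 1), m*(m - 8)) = 1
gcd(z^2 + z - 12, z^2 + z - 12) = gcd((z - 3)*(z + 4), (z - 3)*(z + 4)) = z^2 + z - 12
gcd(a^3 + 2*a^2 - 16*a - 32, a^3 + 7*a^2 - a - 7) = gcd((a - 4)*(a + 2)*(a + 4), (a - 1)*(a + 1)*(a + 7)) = 1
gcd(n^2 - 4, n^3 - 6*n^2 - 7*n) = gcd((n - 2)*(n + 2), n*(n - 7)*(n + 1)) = 1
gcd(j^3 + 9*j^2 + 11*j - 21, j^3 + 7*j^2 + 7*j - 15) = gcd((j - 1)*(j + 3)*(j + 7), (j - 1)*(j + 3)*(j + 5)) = j^2 + 2*j - 3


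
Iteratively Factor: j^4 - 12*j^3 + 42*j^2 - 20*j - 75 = (j - 5)*(j^3 - 7*j^2 + 7*j + 15) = (j - 5)*(j + 1)*(j^2 - 8*j + 15) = (j - 5)^2*(j + 1)*(j - 3)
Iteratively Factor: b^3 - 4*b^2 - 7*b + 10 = (b - 1)*(b^2 - 3*b - 10) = (b - 1)*(b + 2)*(b - 5)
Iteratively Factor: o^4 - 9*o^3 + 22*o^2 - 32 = (o + 1)*(o^3 - 10*o^2 + 32*o - 32) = (o - 4)*(o + 1)*(o^2 - 6*o + 8) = (o - 4)*(o - 2)*(o + 1)*(o - 4)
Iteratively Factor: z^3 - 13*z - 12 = (z - 4)*(z^2 + 4*z + 3) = (z - 4)*(z + 3)*(z + 1)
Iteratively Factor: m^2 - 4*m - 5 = (m + 1)*(m - 5)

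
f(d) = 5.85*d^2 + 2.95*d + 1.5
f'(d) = 11.7*d + 2.95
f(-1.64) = 12.40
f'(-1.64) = -16.24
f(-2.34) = 26.63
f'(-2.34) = -24.43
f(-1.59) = 11.60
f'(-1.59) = -15.65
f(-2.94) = 43.39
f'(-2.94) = -31.45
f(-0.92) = 3.74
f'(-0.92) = -7.81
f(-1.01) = 4.49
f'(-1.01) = -8.87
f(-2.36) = 27.12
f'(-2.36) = -24.66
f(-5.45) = 159.18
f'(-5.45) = -60.82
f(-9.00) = 448.80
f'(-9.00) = -102.35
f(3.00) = 63.00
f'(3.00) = 38.05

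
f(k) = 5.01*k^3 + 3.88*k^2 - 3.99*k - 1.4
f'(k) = 15.03*k^2 + 7.76*k - 3.99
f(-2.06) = -20.51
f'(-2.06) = 43.81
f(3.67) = 283.86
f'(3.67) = 226.93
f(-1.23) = 0.05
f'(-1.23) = 9.20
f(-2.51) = -46.17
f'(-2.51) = 71.22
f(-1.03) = 1.35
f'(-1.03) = 3.96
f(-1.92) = -14.90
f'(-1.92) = 36.52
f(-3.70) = -187.29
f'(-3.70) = 173.06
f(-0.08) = -1.06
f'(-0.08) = -4.51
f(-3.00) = -89.78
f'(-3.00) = 108.00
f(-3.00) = -89.78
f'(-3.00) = 108.00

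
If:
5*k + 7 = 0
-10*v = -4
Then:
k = -7/5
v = 2/5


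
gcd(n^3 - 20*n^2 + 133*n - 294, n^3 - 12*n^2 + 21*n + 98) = n^2 - 14*n + 49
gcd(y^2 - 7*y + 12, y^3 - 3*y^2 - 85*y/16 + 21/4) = y - 4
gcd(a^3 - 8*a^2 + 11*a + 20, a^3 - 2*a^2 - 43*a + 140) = a^2 - 9*a + 20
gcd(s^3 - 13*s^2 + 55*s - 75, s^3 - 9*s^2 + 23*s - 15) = s^2 - 8*s + 15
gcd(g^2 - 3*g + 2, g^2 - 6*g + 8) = g - 2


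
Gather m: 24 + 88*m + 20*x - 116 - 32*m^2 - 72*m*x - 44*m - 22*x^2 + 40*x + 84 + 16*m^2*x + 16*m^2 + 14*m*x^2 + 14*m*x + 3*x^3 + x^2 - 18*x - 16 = m^2*(16*x - 16) + m*(14*x^2 - 58*x + 44) + 3*x^3 - 21*x^2 + 42*x - 24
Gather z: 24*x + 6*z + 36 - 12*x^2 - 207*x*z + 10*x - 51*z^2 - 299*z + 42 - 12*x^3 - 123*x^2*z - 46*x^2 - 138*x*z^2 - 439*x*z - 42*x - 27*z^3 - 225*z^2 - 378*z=-12*x^3 - 58*x^2 - 8*x - 27*z^3 + z^2*(-138*x - 276) + z*(-123*x^2 - 646*x - 671) + 78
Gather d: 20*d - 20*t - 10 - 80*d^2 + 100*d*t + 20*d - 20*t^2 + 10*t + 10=-80*d^2 + d*(100*t + 40) - 20*t^2 - 10*t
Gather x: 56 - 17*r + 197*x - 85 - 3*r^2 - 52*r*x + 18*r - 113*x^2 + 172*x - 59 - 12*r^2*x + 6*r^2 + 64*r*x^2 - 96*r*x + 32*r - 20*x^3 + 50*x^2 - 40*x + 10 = 3*r^2 + 33*r - 20*x^3 + x^2*(64*r - 63) + x*(-12*r^2 - 148*r + 329) - 78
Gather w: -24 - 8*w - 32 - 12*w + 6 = -20*w - 50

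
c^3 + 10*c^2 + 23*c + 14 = (c + 1)*(c + 2)*(c + 7)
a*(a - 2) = a^2 - 2*a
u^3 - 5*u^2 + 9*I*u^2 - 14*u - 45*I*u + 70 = (u - 5)*(u + 2*I)*(u + 7*I)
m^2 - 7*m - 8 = (m - 8)*(m + 1)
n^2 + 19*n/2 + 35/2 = (n + 5/2)*(n + 7)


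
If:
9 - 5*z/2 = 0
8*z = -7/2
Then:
No Solution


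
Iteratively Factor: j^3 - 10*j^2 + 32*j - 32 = (j - 4)*(j^2 - 6*j + 8) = (j - 4)*(j - 2)*(j - 4)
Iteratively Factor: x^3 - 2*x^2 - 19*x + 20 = (x - 1)*(x^2 - x - 20) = (x - 5)*(x - 1)*(x + 4)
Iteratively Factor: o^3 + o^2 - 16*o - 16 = (o - 4)*(o^2 + 5*o + 4) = (o - 4)*(o + 4)*(o + 1)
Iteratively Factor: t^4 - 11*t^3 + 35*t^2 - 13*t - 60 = (t - 5)*(t^3 - 6*t^2 + 5*t + 12) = (t - 5)*(t - 3)*(t^2 - 3*t - 4) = (t - 5)*(t - 3)*(t + 1)*(t - 4)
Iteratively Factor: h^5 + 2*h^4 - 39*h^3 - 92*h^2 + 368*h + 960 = (h + 3)*(h^4 - h^3 - 36*h^2 + 16*h + 320) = (h - 5)*(h + 3)*(h^3 + 4*h^2 - 16*h - 64) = (h - 5)*(h + 3)*(h + 4)*(h^2 - 16) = (h - 5)*(h + 3)*(h + 4)^2*(h - 4)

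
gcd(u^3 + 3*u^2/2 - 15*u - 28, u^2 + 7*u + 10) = u + 2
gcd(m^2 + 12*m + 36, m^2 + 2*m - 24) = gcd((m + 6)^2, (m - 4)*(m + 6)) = m + 6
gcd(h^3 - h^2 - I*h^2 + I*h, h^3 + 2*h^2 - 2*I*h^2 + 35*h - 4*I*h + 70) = 1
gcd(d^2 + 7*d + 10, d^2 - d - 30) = d + 5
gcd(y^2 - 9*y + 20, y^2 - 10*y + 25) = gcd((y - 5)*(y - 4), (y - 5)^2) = y - 5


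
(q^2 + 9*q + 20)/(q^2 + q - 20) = (q + 4)/(q - 4)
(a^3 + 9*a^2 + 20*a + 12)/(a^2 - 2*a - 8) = (a^2 + 7*a + 6)/(a - 4)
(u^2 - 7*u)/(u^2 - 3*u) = (u - 7)/(u - 3)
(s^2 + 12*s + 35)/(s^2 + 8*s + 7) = (s + 5)/(s + 1)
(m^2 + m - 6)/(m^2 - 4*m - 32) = (-m^2 - m + 6)/(-m^2 + 4*m + 32)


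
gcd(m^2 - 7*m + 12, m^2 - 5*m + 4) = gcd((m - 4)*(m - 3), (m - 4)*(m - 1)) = m - 4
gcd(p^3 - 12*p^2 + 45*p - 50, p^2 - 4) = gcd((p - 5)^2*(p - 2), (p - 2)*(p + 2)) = p - 2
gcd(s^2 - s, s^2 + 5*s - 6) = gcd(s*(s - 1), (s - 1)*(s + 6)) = s - 1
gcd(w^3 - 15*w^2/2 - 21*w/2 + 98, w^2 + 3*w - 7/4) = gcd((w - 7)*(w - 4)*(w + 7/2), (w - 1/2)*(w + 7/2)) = w + 7/2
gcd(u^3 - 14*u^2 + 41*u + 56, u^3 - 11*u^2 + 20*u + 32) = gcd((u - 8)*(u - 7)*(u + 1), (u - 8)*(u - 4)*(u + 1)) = u^2 - 7*u - 8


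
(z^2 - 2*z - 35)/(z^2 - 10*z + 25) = (z^2 - 2*z - 35)/(z^2 - 10*z + 25)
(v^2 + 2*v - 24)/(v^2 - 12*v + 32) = (v + 6)/(v - 8)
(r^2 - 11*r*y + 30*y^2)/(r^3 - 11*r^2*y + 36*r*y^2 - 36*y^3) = (r - 5*y)/(r^2 - 5*r*y + 6*y^2)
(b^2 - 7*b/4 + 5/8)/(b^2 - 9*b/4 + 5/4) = (b - 1/2)/(b - 1)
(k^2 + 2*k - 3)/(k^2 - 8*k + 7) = (k + 3)/(k - 7)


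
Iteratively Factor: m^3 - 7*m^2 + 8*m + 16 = (m + 1)*(m^2 - 8*m + 16) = (m - 4)*(m + 1)*(m - 4)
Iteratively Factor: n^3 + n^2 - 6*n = (n)*(n^2 + n - 6) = n*(n - 2)*(n + 3)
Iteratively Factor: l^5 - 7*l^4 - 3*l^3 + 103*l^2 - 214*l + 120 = (l - 3)*(l^4 - 4*l^3 - 15*l^2 + 58*l - 40) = (l - 5)*(l - 3)*(l^3 + l^2 - 10*l + 8) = (l - 5)*(l - 3)*(l - 2)*(l^2 + 3*l - 4) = (l - 5)*(l - 3)*(l - 2)*(l - 1)*(l + 4)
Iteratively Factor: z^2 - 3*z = (z)*(z - 3)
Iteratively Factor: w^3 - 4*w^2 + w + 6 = (w - 3)*(w^2 - w - 2) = (w - 3)*(w - 2)*(w + 1)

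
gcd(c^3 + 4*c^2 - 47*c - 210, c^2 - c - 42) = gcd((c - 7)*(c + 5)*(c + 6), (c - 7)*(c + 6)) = c^2 - c - 42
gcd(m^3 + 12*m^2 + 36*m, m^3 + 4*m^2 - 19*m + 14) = 1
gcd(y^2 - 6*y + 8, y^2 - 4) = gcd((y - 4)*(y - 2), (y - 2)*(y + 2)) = y - 2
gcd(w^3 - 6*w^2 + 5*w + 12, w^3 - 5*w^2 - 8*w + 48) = w - 4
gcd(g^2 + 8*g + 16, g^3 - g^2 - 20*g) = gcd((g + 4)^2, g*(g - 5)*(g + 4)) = g + 4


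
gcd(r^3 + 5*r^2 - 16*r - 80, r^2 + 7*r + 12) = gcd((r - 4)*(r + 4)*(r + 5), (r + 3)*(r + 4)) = r + 4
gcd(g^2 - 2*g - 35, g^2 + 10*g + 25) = g + 5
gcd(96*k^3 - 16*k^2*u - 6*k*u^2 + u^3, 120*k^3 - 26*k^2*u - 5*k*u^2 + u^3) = 24*k^2 - 10*k*u + u^2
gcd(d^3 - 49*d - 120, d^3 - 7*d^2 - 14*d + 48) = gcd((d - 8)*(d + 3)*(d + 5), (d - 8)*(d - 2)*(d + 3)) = d^2 - 5*d - 24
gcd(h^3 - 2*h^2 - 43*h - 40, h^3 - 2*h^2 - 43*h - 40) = h^3 - 2*h^2 - 43*h - 40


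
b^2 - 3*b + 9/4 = (b - 3/2)^2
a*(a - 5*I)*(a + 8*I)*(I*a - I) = I*a^4 - 3*a^3 - I*a^3 + 3*a^2 + 40*I*a^2 - 40*I*a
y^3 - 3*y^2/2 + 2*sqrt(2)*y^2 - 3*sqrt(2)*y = y*(y - 3/2)*(y + 2*sqrt(2))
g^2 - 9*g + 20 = (g - 5)*(g - 4)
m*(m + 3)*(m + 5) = m^3 + 8*m^2 + 15*m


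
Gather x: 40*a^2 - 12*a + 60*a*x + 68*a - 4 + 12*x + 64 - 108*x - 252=40*a^2 + 56*a + x*(60*a - 96) - 192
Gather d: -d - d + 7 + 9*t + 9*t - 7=-2*d + 18*t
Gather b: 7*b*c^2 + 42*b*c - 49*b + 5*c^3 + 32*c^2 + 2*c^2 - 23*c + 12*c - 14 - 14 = b*(7*c^2 + 42*c - 49) + 5*c^3 + 34*c^2 - 11*c - 28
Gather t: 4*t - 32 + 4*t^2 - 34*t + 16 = 4*t^2 - 30*t - 16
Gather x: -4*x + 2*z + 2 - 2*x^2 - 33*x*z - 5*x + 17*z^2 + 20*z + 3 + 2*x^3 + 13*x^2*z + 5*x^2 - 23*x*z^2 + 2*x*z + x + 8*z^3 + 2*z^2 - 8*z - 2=2*x^3 + x^2*(13*z + 3) + x*(-23*z^2 - 31*z - 8) + 8*z^3 + 19*z^2 + 14*z + 3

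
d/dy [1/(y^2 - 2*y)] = 2*(1 - y)/(y^2*(y - 2)^2)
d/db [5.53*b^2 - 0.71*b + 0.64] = 11.06*b - 0.71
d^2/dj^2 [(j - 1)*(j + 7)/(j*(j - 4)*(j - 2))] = 2*(j^6 + 18*j^5 - 174*j^4 + 552*j^3 - 924*j^2 + 1008*j - 448)/(j^3*(j^6 - 18*j^5 + 132*j^4 - 504*j^3 + 1056*j^2 - 1152*j + 512))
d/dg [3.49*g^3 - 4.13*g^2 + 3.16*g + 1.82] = 10.47*g^2 - 8.26*g + 3.16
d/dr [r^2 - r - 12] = 2*r - 1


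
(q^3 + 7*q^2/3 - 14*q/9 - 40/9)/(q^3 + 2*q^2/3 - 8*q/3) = (q + 5/3)/q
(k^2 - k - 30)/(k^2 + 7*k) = (k^2 - k - 30)/(k*(k + 7))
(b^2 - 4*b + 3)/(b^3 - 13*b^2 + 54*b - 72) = (b - 1)/(b^2 - 10*b + 24)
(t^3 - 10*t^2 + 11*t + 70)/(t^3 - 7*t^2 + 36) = (t^2 - 12*t + 35)/(t^2 - 9*t + 18)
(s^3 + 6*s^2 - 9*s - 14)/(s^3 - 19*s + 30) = (s^2 + 8*s + 7)/(s^2 + 2*s - 15)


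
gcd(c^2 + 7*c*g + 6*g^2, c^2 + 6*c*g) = c + 6*g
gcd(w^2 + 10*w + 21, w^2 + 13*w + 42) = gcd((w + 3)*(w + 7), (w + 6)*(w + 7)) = w + 7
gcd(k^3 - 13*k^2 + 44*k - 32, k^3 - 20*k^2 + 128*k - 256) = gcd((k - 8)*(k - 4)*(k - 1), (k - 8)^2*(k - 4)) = k^2 - 12*k + 32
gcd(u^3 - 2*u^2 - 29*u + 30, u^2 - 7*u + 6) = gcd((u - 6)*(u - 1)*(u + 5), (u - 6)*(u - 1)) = u^2 - 7*u + 6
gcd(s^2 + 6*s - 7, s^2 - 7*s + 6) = s - 1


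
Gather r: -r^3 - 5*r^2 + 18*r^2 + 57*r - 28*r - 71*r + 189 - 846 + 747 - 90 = -r^3 + 13*r^2 - 42*r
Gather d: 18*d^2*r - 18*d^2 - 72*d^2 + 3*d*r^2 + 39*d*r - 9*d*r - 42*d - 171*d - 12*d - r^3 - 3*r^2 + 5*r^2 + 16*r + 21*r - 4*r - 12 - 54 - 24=d^2*(18*r - 90) + d*(3*r^2 + 30*r - 225) - r^3 + 2*r^2 + 33*r - 90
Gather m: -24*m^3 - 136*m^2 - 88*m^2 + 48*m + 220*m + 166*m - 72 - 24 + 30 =-24*m^3 - 224*m^2 + 434*m - 66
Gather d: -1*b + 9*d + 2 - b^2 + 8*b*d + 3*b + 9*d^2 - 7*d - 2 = -b^2 + 2*b + 9*d^2 + d*(8*b + 2)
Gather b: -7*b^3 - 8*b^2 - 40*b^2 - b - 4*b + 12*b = -7*b^3 - 48*b^2 + 7*b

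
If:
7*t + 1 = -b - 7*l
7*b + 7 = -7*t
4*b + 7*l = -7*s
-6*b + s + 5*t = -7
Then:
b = 8/87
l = 190/203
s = -86/87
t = -95/87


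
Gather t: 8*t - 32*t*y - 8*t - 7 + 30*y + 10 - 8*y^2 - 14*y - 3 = -32*t*y - 8*y^2 + 16*y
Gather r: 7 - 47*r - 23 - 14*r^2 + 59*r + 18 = -14*r^2 + 12*r + 2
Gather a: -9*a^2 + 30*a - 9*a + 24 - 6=-9*a^2 + 21*a + 18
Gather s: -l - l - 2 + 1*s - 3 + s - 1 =-2*l + 2*s - 6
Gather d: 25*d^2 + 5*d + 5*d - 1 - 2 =25*d^2 + 10*d - 3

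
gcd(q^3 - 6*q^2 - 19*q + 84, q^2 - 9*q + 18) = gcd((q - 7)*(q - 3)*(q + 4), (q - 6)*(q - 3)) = q - 3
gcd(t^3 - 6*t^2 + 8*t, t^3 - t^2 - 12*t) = t^2 - 4*t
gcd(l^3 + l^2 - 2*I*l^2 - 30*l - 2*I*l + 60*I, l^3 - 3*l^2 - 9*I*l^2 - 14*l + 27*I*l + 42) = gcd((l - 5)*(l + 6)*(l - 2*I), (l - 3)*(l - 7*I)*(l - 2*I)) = l - 2*I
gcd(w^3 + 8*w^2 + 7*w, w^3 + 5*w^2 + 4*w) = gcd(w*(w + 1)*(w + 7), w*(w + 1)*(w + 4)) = w^2 + w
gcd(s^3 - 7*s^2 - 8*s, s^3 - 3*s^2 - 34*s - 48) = s - 8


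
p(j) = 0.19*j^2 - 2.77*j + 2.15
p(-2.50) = 10.26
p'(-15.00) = -8.47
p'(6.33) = -0.36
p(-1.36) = 6.27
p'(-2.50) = -3.72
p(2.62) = -3.80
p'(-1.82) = -3.46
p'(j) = 0.38*j - 2.77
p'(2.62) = -1.77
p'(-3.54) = -4.12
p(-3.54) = 14.34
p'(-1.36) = -3.29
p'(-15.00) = -8.47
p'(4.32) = -1.13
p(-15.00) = 86.45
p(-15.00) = 86.45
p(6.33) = -7.77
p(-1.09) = 5.40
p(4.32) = -6.27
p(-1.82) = 7.82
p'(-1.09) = -3.18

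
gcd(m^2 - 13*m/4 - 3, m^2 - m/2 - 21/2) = 1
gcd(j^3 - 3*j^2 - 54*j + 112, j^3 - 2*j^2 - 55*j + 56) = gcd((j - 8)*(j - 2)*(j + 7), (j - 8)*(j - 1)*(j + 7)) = j^2 - j - 56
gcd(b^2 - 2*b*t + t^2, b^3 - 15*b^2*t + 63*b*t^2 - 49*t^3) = -b + t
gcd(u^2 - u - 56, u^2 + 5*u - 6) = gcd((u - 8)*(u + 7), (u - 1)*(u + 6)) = 1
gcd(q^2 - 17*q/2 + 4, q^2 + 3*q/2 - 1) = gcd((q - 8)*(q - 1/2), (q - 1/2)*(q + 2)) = q - 1/2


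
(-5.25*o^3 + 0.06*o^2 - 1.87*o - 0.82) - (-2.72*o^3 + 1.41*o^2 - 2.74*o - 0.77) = -2.53*o^3 - 1.35*o^2 + 0.87*o - 0.0499999999999999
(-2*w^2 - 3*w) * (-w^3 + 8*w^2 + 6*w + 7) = 2*w^5 - 13*w^4 - 36*w^3 - 32*w^2 - 21*w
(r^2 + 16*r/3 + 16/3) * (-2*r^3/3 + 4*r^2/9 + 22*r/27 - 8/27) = -2*r^5/3 - 28*r^4/9 - 10*r^3/27 + 520*r^2/81 + 224*r/81 - 128/81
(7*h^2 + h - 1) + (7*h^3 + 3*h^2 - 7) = 7*h^3 + 10*h^2 + h - 8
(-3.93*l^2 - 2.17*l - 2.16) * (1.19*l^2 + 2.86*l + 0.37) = -4.6767*l^4 - 13.8221*l^3 - 10.2307*l^2 - 6.9805*l - 0.7992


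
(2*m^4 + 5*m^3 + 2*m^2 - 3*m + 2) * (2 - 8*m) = -16*m^5 - 36*m^4 - 6*m^3 + 28*m^2 - 22*m + 4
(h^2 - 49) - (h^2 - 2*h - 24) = 2*h - 25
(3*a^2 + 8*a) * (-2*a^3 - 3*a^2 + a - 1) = -6*a^5 - 25*a^4 - 21*a^3 + 5*a^2 - 8*a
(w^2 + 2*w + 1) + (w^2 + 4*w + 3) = 2*w^2 + 6*w + 4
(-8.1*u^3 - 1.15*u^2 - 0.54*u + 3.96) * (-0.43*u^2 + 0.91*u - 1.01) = 3.483*u^5 - 6.8765*u^4 + 7.3667*u^3 - 1.0327*u^2 + 4.149*u - 3.9996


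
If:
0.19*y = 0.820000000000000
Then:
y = 4.32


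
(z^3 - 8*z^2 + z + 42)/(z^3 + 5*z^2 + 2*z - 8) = (z^2 - 10*z + 21)/(z^2 + 3*z - 4)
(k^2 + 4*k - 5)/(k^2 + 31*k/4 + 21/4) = 4*(k^2 + 4*k - 5)/(4*k^2 + 31*k + 21)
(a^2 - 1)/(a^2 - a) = (a + 1)/a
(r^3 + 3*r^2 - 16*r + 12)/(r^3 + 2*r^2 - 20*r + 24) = (r - 1)/(r - 2)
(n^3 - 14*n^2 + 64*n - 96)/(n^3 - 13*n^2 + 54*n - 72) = (n - 4)/(n - 3)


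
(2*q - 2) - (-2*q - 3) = 4*q + 1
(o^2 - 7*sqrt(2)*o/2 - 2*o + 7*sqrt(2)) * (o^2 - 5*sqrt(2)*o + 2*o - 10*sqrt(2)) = o^4 - 17*sqrt(2)*o^3/2 + 31*o^2 + 34*sqrt(2)*o - 140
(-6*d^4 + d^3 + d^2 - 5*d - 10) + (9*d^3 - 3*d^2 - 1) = -6*d^4 + 10*d^3 - 2*d^2 - 5*d - 11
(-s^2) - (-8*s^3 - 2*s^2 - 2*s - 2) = 8*s^3 + s^2 + 2*s + 2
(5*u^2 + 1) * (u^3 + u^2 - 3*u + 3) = 5*u^5 + 5*u^4 - 14*u^3 + 16*u^2 - 3*u + 3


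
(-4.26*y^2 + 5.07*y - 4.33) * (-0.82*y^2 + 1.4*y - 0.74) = 3.4932*y^4 - 10.1214*y^3 + 13.801*y^2 - 9.8138*y + 3.2042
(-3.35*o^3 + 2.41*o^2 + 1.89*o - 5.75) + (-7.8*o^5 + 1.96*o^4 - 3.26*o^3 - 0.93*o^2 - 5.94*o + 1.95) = -7.8*o^5 + 1.96*o^4 - 6.61*o^3 + 1.48*o^2 - 4.05*o - 3.8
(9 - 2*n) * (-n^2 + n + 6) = 2*n^3 - 11*n^2 - 3*n + 54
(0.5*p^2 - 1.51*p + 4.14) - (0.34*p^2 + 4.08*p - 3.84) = 0.16*p^2 - 5.59*p + 7.98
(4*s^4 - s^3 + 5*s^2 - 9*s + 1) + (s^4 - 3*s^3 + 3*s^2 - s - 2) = 5*s^4 - 4*s^3 + 8*s^2 - 10*s - 1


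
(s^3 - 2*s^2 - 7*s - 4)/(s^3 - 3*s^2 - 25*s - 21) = (s^2 - 3*s - 4)/(s^2 - 4*s - 21)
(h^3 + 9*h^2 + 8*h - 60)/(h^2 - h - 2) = (h^2 + 11*h + 30)/(h + 1)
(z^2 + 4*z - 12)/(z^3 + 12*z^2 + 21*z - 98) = (z + 6)/(z^2 + 14*z + 49)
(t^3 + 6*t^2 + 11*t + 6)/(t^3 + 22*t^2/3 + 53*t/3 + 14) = 3*(t + 1)/(3*t + 7)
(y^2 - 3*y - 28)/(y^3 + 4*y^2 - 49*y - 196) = 1/(y + 7)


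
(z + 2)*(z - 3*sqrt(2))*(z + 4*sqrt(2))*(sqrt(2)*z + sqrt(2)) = sqrt(2)*z^4 + 2*z^3 + 3*sqrt(2)*z^3 - 22*sqrt(2)*z^2 + 6*z^2 - 72*sqrt(2)*z + 4*z - 48*sqrt(2)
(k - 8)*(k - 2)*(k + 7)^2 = k^4 + 4*k^3 - 75*k^2 - 266*k + 784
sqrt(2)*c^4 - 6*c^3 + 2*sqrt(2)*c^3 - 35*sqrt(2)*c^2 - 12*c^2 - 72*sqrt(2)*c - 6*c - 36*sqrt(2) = (c + 1)*(c - 6*sqrt(2))*(c + 3*sqrt(2))*(sqrt(2)*c + sqrt(2))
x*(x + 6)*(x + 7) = x^3 + 13*x^2 + 42*x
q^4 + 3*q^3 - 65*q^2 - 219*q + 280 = (q - 8)*(q - 1)*(q + 5)*(q + 7)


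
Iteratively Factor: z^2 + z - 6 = (z + 3)*(z - 2)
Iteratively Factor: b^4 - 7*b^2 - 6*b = (b + 2)*(b^3 - 2*b^2 - 3*b) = b*(b + 2)*(b^2 - 2*b - 3) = b*(b - 3)*(b + 2)*(b + 1)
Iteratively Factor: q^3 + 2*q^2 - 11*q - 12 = (q + 1)*(q^2 + q - 12) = (q + 1)*(q + 4)*(q - 3)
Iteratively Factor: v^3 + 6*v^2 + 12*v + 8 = (v + 2)*(v^2 + 4*v + 4) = (v + 2)^2*(v + 2)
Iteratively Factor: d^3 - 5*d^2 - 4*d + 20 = (d - 5)*(d^2 - 4) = (d - 5)*(d + 2)*(d - 2)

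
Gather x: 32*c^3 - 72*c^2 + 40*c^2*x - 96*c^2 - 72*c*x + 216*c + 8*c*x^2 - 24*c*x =32*c^3 - 168*c^2 + 8*c*x^2 + 216*c + x*(40*c^2 - 96*c)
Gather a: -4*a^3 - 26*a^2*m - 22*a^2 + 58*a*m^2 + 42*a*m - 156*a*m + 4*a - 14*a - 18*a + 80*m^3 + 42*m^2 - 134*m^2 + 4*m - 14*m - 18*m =-4*a^3 + a^2*(-26*m - 22) + a*(58*m^2 - 114*m - 28) + 80*m^3 - 92*m^2 - 28*m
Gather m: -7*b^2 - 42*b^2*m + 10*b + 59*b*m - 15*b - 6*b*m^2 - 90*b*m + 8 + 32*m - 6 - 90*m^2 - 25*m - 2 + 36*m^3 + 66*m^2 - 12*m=-7*b^2 - 5*b + 36*m^3 + m^2*(-6*b - 24) + m*(-42*b^2 - 31*b - 5)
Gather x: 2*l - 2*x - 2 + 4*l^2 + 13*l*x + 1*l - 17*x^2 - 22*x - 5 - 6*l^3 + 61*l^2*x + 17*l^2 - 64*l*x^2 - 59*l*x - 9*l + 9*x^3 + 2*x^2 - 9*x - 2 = -6*l^3 + 21*l^2 - 6*l + 9*x^3 + x^2*(-64*l - 15) + x*(61*l^2 - 46*l - 33) - 9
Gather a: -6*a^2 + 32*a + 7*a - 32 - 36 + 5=-6*a^2 + 39*a - 63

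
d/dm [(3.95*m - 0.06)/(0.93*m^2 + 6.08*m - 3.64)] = (-3.6735*m^2 + 0.111599999999999*m - 14.0132)/(0.8649*m^4 + 11.3088*m^3 + 30.196*m^2 - 44.2624*m + 13.2496)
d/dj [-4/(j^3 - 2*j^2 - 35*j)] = 4*(3*j^2 - 4*j - 35)/(j^2*(-j^2 + 2*j + 35)^2)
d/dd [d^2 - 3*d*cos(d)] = 3*d*sin(d) + 2*d - 3*cos(d)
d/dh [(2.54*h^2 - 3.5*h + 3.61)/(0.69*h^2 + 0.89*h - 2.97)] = (4.6756*h^2 - 20.0694*h + 7.1821)/(0.4761*h^4 + 1.2282*h^3 - 3.3065*h^2 - 5.2866*h + 8.8209)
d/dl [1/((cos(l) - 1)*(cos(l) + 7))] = 2*(cos(l) + 3)*sin(l)/((cos(l) - 1)^2*(cos(l) + 7)^2)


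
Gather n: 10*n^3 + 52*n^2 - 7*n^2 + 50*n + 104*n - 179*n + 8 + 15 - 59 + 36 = 10*n^3 + 45*n^2 - 25*n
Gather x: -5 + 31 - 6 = 20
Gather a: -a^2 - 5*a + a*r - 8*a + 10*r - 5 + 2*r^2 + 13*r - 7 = -a^2 + a*(r - 13) + 2*r^2 + 23*r - 12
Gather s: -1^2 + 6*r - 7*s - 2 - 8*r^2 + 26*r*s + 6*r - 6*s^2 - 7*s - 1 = -8*r^2 + 12*r - 6*s^2 + s*(26*r - 14) - 4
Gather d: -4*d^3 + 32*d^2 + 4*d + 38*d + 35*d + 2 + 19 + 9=-4*d^3 + 32*d^2 + 77*d + 30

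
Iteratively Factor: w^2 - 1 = (w + 1)*(w - 1)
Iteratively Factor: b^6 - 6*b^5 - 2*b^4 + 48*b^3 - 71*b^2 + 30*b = (b - 1)*(b^5 - 5*b^4 - 7*b^3 + 41*b^2 - 30*b) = (b - 1)*(b + 3)*(b^4 - 8*b^3 + 17*b^2 - 10*b) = (b - 2)*(b - 1)*(b + 3)*(b^3 - 6*b^2 + 5*b) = (b - 5)*(b - 2)*(b - 1)*(b + 3)*(b^2 - b) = b*(b - 5)*(b - 2)*(b - 1)*(b + 3)*(b - 1)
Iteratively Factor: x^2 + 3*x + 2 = (x + 2)*(x + 1)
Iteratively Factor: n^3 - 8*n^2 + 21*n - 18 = (n - 2)*(n^2 - 6*n + 9) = (n - 3)*(n - 2)*(n - 3)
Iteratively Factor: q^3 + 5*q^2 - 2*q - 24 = (q + 4)*(q^2 + q - 6) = (q + 3)*(q + 4)*(q - 2)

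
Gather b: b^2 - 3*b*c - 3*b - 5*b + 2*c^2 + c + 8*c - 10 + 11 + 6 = b^2 + b*(-3*c - 8) + 2*c^2 + 9*c + 7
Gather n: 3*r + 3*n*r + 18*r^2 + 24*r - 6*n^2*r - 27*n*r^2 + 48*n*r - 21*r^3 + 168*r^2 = -6*n^2*r + n*(-27*r^2 + 51*r) - 21*r^3 + 186*r^2 + 27*r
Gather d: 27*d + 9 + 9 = 27*d + 18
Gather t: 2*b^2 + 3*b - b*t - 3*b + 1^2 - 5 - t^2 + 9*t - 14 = 2*b^2 - t^2 + t*(9 - b) - 18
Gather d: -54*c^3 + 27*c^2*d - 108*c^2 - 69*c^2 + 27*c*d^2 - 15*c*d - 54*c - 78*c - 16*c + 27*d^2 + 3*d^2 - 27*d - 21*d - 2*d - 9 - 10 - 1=-54*c^3 - 177*c^2 - 148*c + d^2*(27*c + 30) + d*(27*c^2 - 15*c - 50) - 20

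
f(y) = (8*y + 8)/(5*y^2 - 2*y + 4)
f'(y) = (2 - 10*y)*(8*y + 8)/(5*y^2 - 2*y + 4)^2 + 8/(5*y^2 - 2*y + 4)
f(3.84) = 0.55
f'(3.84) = -0.17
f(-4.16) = -0.26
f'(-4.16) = -0.03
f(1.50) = 1.63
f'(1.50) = -1.08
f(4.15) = 0.50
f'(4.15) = -0.15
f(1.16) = 2.06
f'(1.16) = -1.40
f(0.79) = 2.58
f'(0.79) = -1.31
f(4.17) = 0.50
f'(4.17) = -0.14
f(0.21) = 2.55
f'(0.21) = 2.04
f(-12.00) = -0.12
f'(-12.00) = -0.00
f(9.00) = 0.20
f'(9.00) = -0.03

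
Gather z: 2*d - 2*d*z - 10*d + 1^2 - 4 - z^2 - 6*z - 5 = -8*d - z^2 + z*(-2*d - 6) - 8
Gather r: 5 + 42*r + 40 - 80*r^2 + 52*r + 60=-80*r^2 + 94*r + 105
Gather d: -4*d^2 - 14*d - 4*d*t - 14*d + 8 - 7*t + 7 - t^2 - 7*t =-4*d^2 + d*(-4*t - 28) - t^2 - 14*t + 15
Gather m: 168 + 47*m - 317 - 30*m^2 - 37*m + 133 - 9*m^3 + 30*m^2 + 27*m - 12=-9*m^3 + 37*m - 28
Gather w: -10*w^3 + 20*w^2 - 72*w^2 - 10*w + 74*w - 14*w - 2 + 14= -10*w^3 - 52*w^2 + 50*w + 12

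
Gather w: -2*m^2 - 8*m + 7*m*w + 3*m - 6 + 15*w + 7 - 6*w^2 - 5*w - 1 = -2*m^2 - 5*m - 6*w^2 + w*(7*m + 10)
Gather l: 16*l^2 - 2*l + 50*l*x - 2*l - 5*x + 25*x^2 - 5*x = 16*l^2 + l*(50*x - 4) + 25*x^2 - 10*x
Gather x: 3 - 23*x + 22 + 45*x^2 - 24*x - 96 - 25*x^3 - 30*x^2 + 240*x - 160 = -25*x^3 + 15*x^2 + 193*x - 231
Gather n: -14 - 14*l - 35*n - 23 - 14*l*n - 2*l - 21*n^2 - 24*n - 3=-16*l - 21*n^2 + n*(-14*l - 59) - 40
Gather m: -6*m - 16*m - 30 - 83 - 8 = -22*m - 121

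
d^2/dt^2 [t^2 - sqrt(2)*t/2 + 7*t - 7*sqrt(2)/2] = 2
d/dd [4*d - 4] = 4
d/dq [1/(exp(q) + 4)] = -exp(q)/(exp(q) + 4)^2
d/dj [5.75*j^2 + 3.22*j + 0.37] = 11.5*j + 3.22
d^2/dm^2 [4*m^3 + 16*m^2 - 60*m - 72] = 24*m + 32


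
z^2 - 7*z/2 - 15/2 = (z - 5)*(z + 3/2)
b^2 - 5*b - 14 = (b - 7)*(b + 2)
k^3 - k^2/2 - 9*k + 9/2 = (k - 3)*(k - 1/2)*(k + 3)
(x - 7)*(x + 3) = x^2 - 4*x - 21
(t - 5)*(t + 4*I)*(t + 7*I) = t^3 - 5*t^2 + 11*I*t^2 - 28*t - 55*I*t + 140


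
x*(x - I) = x^2 - I*x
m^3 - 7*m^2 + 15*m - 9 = (m - 3)^2*(m - 1)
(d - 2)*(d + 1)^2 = d^3 - 3*d - 2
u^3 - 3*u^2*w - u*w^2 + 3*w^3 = (u - 3*w)*(u - w)*(u + w)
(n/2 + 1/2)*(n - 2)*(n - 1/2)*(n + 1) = n^4/2 - n^3/4 - 3*n^2/2 - n/4 + 1/2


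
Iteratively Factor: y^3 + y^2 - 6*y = (y + 3)*(y^2 - 2*y) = y*(y + 3)*(y - 2)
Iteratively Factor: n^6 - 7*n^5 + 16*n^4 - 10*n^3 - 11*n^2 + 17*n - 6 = (n - 1)*(n^5 - 6*n^4 + 10*n^3 - 11*n + 6) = (n - 1)*(n + 1)*(n^4 - 7*n^3 + 17*n^2 - 17*n + 6) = (n - 2)*(n - 1)*(n + 1)*(n^3 - 5*n^2 + 7*n - 3) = (n - 2)*(n - 1)^2*(n + 1)*(n^2 - 4*n + 3) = (n - 2)*(n - 1)^3*(n + 1)*(n - 3)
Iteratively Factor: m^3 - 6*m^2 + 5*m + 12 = (m + 1)*(m^2 - 7*m + 12) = (m - 4)*(m + 1)*(m - 3)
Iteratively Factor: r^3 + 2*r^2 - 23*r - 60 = (r + 3)*(r^2 - r - 20) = (r + 3)*(r + 4)*(r - 5)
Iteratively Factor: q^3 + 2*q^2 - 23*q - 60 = (q + 4)*(q^2 - 2*q - 15) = (q + 3)*(q + 4)*(q - 5)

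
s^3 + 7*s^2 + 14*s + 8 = (s + 1)*(s + 2)*(s + 4)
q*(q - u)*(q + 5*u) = q^3 + 4*q^2*u - 5*q*u^2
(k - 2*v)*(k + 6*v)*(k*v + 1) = k^3*v + 4*k^2*v^2 + k^2 - 12*k*v^3 + 4*k*v - 12*v^2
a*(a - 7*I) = a^2 - 7*I*a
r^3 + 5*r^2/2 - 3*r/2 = r*(r - 1/2)*(r + 3)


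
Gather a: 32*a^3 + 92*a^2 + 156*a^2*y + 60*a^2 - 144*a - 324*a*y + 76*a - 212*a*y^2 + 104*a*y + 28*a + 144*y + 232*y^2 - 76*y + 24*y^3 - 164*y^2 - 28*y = 32*a^3 + a^2*(156*y + 152) + a*(-212*y^2 - 220*y - 40) + 24*y^3 + 68*y^2 + 40*y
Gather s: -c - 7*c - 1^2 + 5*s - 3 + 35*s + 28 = -8*c + 40*s + 24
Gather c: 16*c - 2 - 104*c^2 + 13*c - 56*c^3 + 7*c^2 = -56*c^3 - 97*c^2 + 29*c - 2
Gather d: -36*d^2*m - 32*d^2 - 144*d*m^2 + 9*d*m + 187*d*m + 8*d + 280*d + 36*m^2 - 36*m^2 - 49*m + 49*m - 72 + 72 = d^2*(-36*m - 32) + d*(-144*m^2 + 196*m + 288)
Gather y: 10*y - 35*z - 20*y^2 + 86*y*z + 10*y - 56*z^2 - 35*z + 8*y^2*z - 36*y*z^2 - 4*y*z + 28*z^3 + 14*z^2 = y^2*(8*z - 20) + y*(-36*z^2 + 82*z + 20) + 28*z^3 - 42*z^2 - 70*z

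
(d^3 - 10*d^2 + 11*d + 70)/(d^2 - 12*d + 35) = d + 2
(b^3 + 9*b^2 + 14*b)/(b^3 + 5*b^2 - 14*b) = (b + 2)/(b - 2)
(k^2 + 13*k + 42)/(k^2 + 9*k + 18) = (k + 7)/(k + 3)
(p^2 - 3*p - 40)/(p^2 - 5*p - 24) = (p + 5)/(p + 3)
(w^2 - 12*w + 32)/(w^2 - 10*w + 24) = (w - 8)/(w - 6)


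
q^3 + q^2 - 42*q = q*(q - 6)*(q + 7)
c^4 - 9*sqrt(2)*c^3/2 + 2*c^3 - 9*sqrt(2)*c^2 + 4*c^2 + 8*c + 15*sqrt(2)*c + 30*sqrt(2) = (c + 2)*(c - 3*sqrt(2))*(c - 5*sqrt(2)/2)*(c + sqrt(2))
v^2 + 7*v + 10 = (v + 2)*(v + 5)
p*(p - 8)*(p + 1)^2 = p^4 - 6*p^3 - 15*p^2 - 8*p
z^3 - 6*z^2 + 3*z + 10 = (z - 5)*(z - 2)*(z + 1)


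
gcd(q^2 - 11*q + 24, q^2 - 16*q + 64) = q - 8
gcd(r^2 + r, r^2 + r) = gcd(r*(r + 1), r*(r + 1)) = r^2 + r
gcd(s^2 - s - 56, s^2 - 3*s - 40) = s - 8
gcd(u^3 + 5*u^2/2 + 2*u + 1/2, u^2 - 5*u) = 1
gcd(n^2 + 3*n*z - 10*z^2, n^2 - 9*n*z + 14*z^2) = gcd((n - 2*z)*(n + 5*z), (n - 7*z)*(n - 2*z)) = -n + 2*z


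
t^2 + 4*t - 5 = (t - 1)*(t + 5)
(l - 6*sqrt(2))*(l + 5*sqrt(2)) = l^2 - sqrt(2)*l - 60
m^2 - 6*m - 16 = (m - 8)*(m + 2)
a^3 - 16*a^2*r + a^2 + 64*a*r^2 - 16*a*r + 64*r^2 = (a + 1)*(a - 8*r)^2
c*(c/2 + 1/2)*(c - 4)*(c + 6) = c^4/2 + 3*c^3/2 - 11*c^2 - 12*c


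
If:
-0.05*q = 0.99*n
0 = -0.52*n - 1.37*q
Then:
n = 0.00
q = 0.00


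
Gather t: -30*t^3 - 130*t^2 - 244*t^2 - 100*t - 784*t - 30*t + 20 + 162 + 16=-30*t^3 - 374*t^2 - 914*t + 198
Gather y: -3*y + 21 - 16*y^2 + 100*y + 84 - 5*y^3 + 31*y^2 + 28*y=-5*y^3 + 15*y^2 + 125*y + 105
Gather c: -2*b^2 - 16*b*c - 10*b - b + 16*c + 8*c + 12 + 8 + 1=-2*b^2 - 11*b + c*(24 - 16*b) + 21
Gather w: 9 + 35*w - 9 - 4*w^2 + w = -4*w^2 + 36*w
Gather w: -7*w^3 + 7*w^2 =-7*w^3 + 7*w^2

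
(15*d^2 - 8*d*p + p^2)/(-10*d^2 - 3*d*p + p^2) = (-3*d + p)/(2*d + p)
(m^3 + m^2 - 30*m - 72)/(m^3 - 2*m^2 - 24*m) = (m + 3)/m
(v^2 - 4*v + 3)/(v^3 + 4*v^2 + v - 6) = (v - 3)/(v^2 + 5*v + 6)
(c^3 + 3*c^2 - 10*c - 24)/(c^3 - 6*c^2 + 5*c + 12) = (c^2 + 6*c + 8)/(c^2 - 3*c - 4)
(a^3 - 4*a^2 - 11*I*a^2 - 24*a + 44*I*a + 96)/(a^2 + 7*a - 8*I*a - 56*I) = (a^2 - a*(4 + 3*I) + 12*I)/(a + 7)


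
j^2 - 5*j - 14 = (j - 7)*(j + 2)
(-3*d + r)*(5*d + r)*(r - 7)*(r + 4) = -15*d^2*r^2 + 45*d^2*r + 420*d^2 + 2*d*r^3 - 6*d*r^2 - 56*d*r + r^4 - 3*r^3 - 28*r^2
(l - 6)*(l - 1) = l^2 - 7*l + 6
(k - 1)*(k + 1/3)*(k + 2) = k^3 + 4*k^2/3 - 5*k/3 - 2/3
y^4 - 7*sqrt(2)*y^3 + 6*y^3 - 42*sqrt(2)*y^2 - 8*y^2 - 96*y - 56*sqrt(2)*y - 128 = (y + 2)*(y + 4)*(y - 8*sqrt(2))*(y + sqrt(2))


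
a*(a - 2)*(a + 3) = a^3 + a^2 - 6*a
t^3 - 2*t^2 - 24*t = t*(t - 6)*(t + 4)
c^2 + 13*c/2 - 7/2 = (c - 1/2)*(c + 7)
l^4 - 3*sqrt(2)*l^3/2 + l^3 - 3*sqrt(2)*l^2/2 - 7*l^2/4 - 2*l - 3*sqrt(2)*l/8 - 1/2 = (l + 1/2)*(l - 2*sqrt(2))*(sqrt(2)*l/2 + 1/2)*(sqrt(2)*l + sqrt(2)/2)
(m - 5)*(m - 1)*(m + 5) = m^3 - m^2 - 25*m + 25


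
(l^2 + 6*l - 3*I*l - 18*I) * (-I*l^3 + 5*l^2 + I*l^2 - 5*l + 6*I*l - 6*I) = -I*l^5 + 2*l^4 - 5*I*l^4 + 10*l^3 - 3*I*l^3 + 6*l^2 - 45*I*l^2 + 90*l + 54*I*l - 108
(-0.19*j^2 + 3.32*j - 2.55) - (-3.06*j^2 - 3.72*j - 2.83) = 2.87*j^2 + 7.04*j + 0.28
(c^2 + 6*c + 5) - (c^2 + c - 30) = 5*c + 35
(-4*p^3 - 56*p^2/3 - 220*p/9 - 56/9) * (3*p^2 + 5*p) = -12*p^5 - 76*p^4 - 500*p^3/3 - 1268*p^2/9 - 280*p/9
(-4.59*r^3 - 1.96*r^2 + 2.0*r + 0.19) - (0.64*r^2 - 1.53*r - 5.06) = -4.59*r^3 - 2.6*r^2 + 3.53*r + 5.25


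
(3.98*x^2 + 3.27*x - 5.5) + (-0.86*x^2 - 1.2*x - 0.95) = 3.12*x^2 + 2.07*x - 6.45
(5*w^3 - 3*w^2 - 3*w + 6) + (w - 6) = 5*w^3 - 3*w^2 - 2*w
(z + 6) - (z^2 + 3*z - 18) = -z^2 - 2*z + 24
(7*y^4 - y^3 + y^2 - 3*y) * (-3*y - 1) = -21*y^5 - 4*y^4 - 2*y^3 + 8*y^2 + 3*y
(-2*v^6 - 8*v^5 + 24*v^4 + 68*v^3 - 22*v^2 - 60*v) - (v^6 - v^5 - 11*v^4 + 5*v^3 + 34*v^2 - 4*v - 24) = -3*v^6 - 7*v^5 + 35*v^4 + 63*v^3 - 56*v^2 - 56*v + 24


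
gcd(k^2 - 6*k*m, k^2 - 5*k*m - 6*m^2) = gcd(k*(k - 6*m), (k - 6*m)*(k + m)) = k - 6*m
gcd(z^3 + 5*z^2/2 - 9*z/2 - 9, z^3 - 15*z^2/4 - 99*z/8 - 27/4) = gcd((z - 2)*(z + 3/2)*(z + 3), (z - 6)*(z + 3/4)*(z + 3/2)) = z + 3/2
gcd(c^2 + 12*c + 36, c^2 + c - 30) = c + 6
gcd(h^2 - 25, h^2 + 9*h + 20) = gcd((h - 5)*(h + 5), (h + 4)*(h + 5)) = h + 5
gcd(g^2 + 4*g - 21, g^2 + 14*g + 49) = g + 7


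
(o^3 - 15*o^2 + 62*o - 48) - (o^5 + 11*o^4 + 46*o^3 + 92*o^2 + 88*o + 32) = -o^5 - 11*o^4 - 45*o^3 - 107*o^2 - 26*o - 80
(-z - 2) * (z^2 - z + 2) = -z^3 - z^2 - 4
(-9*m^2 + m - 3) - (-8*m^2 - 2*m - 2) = -m^2 + 3*m - 1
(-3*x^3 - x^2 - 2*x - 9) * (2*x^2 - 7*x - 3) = -6*x^5 + 19*x^4 + 12*x^3 - x^2 + 69*x + 27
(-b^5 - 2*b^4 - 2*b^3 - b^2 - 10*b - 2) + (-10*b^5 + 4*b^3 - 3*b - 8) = -11*b^5 - 2*b^4 + 2*b^3 - b^2 - 13*b - 10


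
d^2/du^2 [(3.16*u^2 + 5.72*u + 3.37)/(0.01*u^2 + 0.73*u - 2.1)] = (-0.044992*u^3 + 0.400182*u^2 + 0.868325999999997*u + 49.142006)/(1.0e-6*u^6 + 0.000219*u^5 + 0.015357*u^4 + 0.297037*u^3 - 3.22497*u^2 + 9.6579*u - 9.261)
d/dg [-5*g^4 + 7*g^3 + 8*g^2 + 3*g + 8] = -20*g^3 + 21*g^2 + 16*g + 3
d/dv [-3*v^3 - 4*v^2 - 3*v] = -9*v^2 - 8*v - 3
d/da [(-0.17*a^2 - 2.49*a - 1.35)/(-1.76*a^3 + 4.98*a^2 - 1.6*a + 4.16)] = (-0.2992*a^4 - 8.7648*a^3 + 5.5442*a^2 + 12.0316*a - 12.5184)/(3.0976*a^6 - 17.5296*a^5 + 30.4324*a^4 - 30.5792*a^3 + 43.9936*a^2 - 13.312*a + 17.3056)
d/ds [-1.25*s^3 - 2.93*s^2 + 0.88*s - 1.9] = -3.75*s^2 - 5.86*s + 0.88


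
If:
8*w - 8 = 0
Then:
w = 1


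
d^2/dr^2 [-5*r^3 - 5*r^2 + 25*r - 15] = -30*r - 10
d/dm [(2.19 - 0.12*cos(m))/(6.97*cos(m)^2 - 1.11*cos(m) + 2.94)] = (-0.8364*cos(m)^2 + 30.5286*cos(m) - 2.0781)*sin(m)/(48.5809*cos(m)^4 - 15.4734*cos(m)^3 + 42.2157*cos(m)^2 - 6.5268*cos(m) + 8.6436)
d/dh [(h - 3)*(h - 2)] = 2*h - 5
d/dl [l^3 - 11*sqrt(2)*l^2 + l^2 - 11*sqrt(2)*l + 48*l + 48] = 3*l^2 - 22*sqrt(2)*l + 2*l - 11*sqrt(2) + 48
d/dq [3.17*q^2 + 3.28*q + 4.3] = 6.34*q + 3.28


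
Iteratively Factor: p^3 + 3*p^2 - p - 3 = (p + 3)*(p^2 - 1) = (p + 1)*(p + 3)*(p - 1)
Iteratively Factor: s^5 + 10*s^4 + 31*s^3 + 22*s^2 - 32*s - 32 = (s + 2)*(s^4 + 8*s^3 + 15*s^2 - 8*s - 16) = (s + 1)*(s + 2)*(s^3 + 7*s^2 + 8*s - 16) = (s - 1)*(s + 1)*(s + 2)*(s^2 + 8*s + 16) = (s - 1)*(s + 1)*(s + 2)*(s + 4)*(s + 4)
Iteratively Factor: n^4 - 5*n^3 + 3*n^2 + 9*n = (n - 3)*(n^3 - 2*n^2 - 3*n) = (n - 3)^2*(n^2 + n) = (n - 3)^2*(n + 1)*(n)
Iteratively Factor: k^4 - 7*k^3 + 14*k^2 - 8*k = (k)*(k^3 - 7*k^2 + 14*k - 8) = k*(k - 1)*(k^2 - 6*k + 8) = k*(k - 2)*(k - 1)*(k - 4)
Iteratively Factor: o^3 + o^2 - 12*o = (o - 3)*(o^2 + 4*o) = o*(o - 3)*(o + 4)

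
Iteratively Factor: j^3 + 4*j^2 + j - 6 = (j + 3)*(j^2 + j - 2) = (j + 2)*(j + 3)*(j - 1)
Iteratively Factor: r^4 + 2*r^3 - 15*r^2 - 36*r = (r + 3)*(r^3 - r^2 - 12*r) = r*(r + 3)*(r^2 - r - 12) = r*(r - 4)*(r + 3)*(r + 3)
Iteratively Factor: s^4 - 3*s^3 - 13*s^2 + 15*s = (s - 5)*(s^3 + 2*s^2 - 3*s) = s*(s - 5)*(s^2 + 2*s - 3) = s*(s - 5)*(s + 3)*(s - 1)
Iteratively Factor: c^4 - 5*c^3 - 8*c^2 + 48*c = (c + 3)*(c^3 - 8*c^2 + 16*c) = (c - 4)*(c + 3)*(c^2 - 4*c) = c*(c - 4)*(c + 3)*(c - 4)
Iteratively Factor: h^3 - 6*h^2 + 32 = (h - 4)*(h^2 - 2*h - 8) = (h - 4)^2*(h + 2)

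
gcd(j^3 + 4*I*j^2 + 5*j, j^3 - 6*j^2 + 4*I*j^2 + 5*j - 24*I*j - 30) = j^2 + 4*I*j + 5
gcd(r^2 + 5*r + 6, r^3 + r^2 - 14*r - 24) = r^2 + 5*r + 6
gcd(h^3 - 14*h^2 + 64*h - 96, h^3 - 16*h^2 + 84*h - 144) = h^2 - 10*h + 24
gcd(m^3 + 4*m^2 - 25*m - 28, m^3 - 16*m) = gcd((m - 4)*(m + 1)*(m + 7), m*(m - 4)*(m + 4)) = m - 4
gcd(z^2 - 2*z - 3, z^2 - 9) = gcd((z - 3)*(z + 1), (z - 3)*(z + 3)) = z - 3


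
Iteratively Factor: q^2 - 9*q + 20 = (q - 5)*(q - 4)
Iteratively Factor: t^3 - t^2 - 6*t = (t)*(t^2 - t - 6) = t*(t - 3)*(t + 2)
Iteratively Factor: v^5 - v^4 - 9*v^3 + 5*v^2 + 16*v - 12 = (v - 1)*(v^4 - 9*v^2 - 4*v + 12) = (v - 3)*(v - 1)*(v^3 + 3*v^2 - 4) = (v - 3)*(v - 1)*(v + 2)*(v^2 + v - 2) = (v - 3)*(v - 1)^2*(v + 2)*(v + 2)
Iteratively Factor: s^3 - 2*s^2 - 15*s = (s + 3)*(s^2 - 5*s) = s*(s + 3)*(s - 5)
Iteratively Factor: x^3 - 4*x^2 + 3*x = (x - 1)*(x^2 - 3*x) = x*(x - 1)*(x - 3)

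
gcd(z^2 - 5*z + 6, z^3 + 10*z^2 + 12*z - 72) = z - 2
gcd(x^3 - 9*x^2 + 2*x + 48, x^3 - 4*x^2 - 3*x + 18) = x^2 - x - 6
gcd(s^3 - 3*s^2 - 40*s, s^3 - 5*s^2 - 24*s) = s^2 - 8*s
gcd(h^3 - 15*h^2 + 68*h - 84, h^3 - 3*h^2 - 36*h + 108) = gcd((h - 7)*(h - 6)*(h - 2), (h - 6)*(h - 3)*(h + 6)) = h - 6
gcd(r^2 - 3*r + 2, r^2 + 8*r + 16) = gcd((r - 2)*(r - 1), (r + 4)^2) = 1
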